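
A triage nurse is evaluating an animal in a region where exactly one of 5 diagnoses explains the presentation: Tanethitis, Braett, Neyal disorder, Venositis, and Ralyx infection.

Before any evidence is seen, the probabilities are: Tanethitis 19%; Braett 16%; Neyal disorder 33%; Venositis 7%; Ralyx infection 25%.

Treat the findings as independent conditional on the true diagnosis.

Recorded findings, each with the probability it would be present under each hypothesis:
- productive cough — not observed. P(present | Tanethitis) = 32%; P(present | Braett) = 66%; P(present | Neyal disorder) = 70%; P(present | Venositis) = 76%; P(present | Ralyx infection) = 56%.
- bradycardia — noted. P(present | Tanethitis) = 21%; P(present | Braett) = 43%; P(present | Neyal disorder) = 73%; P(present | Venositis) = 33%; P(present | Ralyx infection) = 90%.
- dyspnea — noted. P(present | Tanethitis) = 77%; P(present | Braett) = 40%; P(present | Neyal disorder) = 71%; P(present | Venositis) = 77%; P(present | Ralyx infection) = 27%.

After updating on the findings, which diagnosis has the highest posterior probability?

By Bayes' rule with conditional independence, the unnormalized weight for each hypothesis is prior × ∏ likelihoods (using 1 − P(present | H) for each absent finding):
  Tanethitis: 0.19 × (1 − 0.32) × 0.21 × 0.77 = 0.020892
  Braett: 0.16 × (1 − 0.66) × 0.43 × 0.40 = 0.0093568
  Neyal disorder: 0.33 × (1 − 0.70) × 0.73 × 0.71 = 0.051312
  Venositis: 0.07 × (1 − 0.76) × 0.33 × 0.77 = 0.0042689
  Ralyx infection: 0.25 × (1 − 0.56) × 0.90 × 0.27 = 0.02673
Normalizing constant Z = 0.020892 + 0.0093568 + 0.051312 + 0.0042689 + 0.02673 = 0.11256.
P(Tanethitis | evidence) ≈ 0.020892 / 0.11256 ≈ 0.186
P(Braett | evidence) ≈ 0.0093568 / 0.11256 ≈ 0.083
P(Neyal disorder | evidence) ≈ 0.051312 / 0.11256 ≈ 0.456
P(Venositis | evidence) ≈ 0.0042689 / 0.11256 ≈ 0.038
P(Ralyx infection | evidence) ≈ 0.02673 / 0.11256 ≈ 0.237
The largest is 0.456, so Neyal disorder is most probable.

Neyal disorder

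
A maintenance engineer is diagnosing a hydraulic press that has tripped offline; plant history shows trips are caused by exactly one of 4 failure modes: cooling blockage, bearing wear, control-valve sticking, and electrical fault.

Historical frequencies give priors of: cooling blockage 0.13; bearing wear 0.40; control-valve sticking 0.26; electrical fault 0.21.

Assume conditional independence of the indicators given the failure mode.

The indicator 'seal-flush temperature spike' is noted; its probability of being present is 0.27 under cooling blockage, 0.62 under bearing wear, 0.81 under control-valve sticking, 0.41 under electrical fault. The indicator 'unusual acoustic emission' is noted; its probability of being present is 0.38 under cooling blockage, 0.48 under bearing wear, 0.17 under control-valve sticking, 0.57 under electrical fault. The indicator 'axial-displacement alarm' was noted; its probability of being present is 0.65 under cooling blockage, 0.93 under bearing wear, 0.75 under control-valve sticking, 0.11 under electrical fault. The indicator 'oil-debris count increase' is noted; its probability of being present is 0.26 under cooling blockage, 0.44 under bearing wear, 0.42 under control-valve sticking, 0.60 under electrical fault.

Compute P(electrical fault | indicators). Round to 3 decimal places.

0.049

By Bayes' rule with conditional independence, the unnormalized weight for each hypothesis is prior × ∏ likelihoods:
  cooling blockage: 0.13 × 0.27 × 0.38 × 0.65 × 0.26 = 0.0022541
  bearing wear: 0.40 × 0.62 × 0.48 × 0.93 × 0.44 = 0.048711
  control-valve sticking: 0.26 × 0.81 × 0.17 × 0.75 × 0.42 = 0.011278
  electrical fault: 0.21 × 0.41 × 0.57 × 0.11 × 0.60 = 0.0032391
Normalizing constant Z = 0.0022541 + 0.048711 + 0.011278 + 0.0032391 = 0.065482.
P(electrical fault | evidence) = 0.0032391 / 0.065482 ≈ 0.049.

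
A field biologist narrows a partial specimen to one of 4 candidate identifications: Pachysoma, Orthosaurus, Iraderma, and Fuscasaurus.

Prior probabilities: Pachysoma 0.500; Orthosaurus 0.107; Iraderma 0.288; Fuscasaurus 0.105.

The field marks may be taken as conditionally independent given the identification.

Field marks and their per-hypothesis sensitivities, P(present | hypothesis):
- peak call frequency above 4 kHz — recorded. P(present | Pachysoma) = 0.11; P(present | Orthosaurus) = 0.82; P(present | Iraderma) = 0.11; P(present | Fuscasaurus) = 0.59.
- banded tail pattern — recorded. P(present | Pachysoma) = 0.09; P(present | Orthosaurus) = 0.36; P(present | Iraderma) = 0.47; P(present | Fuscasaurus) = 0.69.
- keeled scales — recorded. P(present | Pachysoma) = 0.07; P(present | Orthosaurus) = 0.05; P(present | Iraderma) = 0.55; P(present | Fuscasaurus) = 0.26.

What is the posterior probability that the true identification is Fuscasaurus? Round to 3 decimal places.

0.524

By Bayes' rule with conditional independence, the unnormalized weight for each hypothesis is prior × ∏ likelihoods:
  Pachysoma: 0.500 × 0.11 × 0.09 × 0.07 = 0.0003465
  Orthosaurus: 0.107 × 0.82 × 0.36 × 0.05 = 0.0015793
  Iraderma: 0.288 × 0.11 × 0.47 × 0.55 = 0.0081893
  Fuscasaurus: 0.105 × 0.59 × 0.69 × 0.26 = 0.011114
Normalizing constant Z = 0.0003465 + 0.0015793 + 0.0081893 + 0.011114 = 0.021229.
P(Fuscasaurus | evidence) = 0.011114 / 0.021229 ≈ 0.524.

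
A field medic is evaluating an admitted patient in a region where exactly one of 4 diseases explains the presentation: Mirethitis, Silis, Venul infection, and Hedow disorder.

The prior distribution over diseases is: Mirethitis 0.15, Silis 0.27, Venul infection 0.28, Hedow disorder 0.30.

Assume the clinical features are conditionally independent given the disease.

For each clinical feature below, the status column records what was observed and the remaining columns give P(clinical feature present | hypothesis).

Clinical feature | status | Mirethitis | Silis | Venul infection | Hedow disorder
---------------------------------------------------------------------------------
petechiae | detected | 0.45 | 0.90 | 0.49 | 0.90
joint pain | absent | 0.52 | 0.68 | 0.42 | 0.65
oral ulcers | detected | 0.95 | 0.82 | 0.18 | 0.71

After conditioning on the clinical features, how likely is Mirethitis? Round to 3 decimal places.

Multiply each prior by the joint likelihood of the clinical feature pattern (using 1 − P(present | H) for each absent clinical feature):
  Mirethitis: 0.15 × 0.45 × (1 − 0.52) × 0.95 = 0.03078
  Silis: 0.27 × 0.90 × (1 − 0.68) × 0.82 = 0.063763
  Venul infection: 0.28 × 0.49 × (1 − 0.42) × 0.18 = 0.014324
  Hedow disorder: 0.30 × 0.90 × (1 − 0.65) × 0.71 = 0.067095
The unnormalized weights sum to 0.17596.
P(Mirethitis | evidence) = 0.03078 / 0.17596 ≈ 0.175.

0.175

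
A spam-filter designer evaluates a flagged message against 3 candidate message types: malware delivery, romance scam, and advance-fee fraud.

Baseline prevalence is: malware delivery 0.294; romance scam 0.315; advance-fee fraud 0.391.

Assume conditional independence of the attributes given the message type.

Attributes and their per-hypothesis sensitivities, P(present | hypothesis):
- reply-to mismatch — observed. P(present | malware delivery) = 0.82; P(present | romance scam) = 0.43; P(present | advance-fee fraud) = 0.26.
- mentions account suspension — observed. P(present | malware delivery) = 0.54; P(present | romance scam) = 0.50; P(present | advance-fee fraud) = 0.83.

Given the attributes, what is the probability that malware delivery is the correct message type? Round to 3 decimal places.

For each hypothesis, the unnormalized posterior weight is prior × product of the attribute likelihoods:
  malware delivery: 0.294 × 0.82 × 0.54 = 0.13018
  romance scam: 0.315 × 0.43 × 0.50 = 0.067725
  advance-fee fraud: 0.391 × 0.26 × 0.83 = 0.084378
The unnormalized weights sum to 0.28229.
P(malware delivery | evidence) = 0.13018 / 0.28229 ≈ 0.461.

0.461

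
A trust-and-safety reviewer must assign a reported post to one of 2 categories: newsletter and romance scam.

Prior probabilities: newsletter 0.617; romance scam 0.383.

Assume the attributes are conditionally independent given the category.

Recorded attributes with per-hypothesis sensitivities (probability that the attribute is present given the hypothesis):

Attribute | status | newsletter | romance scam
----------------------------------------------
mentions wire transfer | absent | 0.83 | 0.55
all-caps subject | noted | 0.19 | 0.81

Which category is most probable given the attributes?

Multiply each prior by the joint likelihood of the attribute pattern (using 1 − P(present | H) for each absent attribute):
  newsletter: 0.617 × (1 − 0.83) × 0.19 = 0.019929
  romance scam: 0.383 × (1 − 0.55) × 0.81 = 0.1396
The unnormalized weights sum to 0.15953.
P(newsletter | evidence) ≈ 0.019929 / 0.15953 ≈ 0.125
P(romance scam | evidence) ≈ 0.1396 / 0.15953 ≈ 0.875
The largest is 0.875, so romance scam is most probable.

romance scam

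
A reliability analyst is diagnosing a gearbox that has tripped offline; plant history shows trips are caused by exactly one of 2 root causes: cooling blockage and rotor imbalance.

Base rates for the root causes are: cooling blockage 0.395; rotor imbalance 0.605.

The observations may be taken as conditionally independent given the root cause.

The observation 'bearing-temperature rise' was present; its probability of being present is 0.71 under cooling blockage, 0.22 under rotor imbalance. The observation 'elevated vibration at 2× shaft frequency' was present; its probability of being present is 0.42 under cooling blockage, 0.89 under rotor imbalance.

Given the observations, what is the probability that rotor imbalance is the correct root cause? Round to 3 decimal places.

0.501

For each hypothesis, the unnormalized posterior weight is prior × product of the observation likelihoods:
  cooling blockage: 0.395 × 0.71 × 0.42 = 0.11779
  rotor imbalance: 0.605 × 0.22 × 0.89 = 0.11846
Marginal likelihood of the evidence = 0.23625.
P(rotor imbalance | evidence) = 0.11846 / 0.23625 ≈ 0.501.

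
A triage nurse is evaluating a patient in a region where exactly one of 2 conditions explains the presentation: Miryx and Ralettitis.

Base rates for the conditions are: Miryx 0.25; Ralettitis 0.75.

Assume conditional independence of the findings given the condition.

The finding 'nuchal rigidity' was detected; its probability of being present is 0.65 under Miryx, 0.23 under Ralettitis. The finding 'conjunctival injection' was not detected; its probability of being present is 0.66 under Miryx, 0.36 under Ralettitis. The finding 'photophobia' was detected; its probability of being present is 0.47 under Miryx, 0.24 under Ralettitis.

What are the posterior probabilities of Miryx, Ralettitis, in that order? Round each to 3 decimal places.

0.495, 0.505

Multiply each prior by the joint likelihood of the evidence pattern (using 1 − P(present | H) for each absent finding):
  Miryx: 0.25 × 0.65 × (1 − 0.66) × 0.47 = 0.025967
  Ralettitis: 0.75 × 0.23 × (1 − 0.36) × 0.24 = 0.026496
Normalizing constant Z = 0.025967 + 0.026496 = 0.052463.
P(Miryx | evidence) = 0.025967 / 0.052463 ≈ 0.495
P(Ralettitis | evidence) = 0.026496 / 0.052463 ≈ 0.505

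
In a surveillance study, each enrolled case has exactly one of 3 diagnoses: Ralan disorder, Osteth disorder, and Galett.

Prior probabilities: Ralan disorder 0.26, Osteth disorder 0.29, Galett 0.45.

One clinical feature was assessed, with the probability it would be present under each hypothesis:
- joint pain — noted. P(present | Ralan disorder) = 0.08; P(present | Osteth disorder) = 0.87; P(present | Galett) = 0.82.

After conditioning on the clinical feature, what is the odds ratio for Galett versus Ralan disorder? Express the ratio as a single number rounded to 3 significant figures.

Posterior odds equal prior odds times the likelihood ratio; only the two competing hypotheses matter.
  Galett: 0.45 × 0.82 = 0.369
  Ralan disorder: 0.26 × 0.08 = 0.0208
Odds(Galett : Ralan disorder) = 0.369 / 0.0208 ≈ 17.7.

17.7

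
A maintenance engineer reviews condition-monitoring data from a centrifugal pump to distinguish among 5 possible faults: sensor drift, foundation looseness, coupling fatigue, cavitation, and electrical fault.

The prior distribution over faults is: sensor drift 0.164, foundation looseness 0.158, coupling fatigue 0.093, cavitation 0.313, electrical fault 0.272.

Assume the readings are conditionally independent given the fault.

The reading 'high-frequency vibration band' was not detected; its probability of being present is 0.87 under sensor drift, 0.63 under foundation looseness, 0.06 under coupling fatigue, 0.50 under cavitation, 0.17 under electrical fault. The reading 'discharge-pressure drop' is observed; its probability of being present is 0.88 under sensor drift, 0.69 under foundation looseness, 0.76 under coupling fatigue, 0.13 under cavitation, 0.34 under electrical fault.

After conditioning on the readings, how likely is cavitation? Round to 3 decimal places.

Multiply each prior by the joint likelihood of the reading pattern (using 1 − P(present | H) for each absent reading):
  sensor drift: 0.164 × (1 − 0.87) × 0.88 = 0.018762
  foundation looseness: 0.158 × (1 − 0.63) × 0.69 = 0.040337
  coupling fatigue: 0.093 × (1 − 0.06) × 0.76 = 0.066439
  cavitation: 0.313 × (1 − 0.50) × 0.13 = 0.020345
  electrical fault: 0.272 × (1 − 0.17) × 0.34 = 0.076758
The unnormalized weights sum to 0.22264.
P(cavitation | evidence) = 0.020345 / 0.22264 ≈ 0.091.

0.091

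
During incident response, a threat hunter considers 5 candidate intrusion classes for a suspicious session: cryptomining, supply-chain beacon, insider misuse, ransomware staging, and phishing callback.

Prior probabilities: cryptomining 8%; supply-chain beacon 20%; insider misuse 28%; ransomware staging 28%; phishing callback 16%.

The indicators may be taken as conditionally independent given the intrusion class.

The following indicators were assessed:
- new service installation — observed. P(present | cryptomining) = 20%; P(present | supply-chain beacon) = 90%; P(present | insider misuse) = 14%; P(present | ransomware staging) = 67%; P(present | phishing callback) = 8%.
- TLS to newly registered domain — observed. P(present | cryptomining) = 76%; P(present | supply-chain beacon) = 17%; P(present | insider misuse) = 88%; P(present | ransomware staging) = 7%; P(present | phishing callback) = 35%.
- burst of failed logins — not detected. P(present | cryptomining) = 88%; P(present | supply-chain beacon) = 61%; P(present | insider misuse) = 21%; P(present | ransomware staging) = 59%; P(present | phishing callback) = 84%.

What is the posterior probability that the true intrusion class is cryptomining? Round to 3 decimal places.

0.031

For each hypothesis, the unnormalized posterior weight is prior × product of the indicator likelihoods (using 1 − P(present | H) for each absent indicator):
  cryptomining: 0.08 × 0.20 × 0.76 × (1 − 0.88) = 0.0014592
  supply-chain beacon: 0.20 × 0.90 × 0.17 × (1 − 0.61) = 0.011934
  insider misuse: 0.28 × 0.14 × 0.88 × (1 − 0.21) = 0.027252
  ransomware staging: 0.28 × 0.67 × 0.07 × (1 − 0.59) = 0.0053841
  phishing callback: 0.16 × 0.08 × 0.35 × (1 − 0.84) = 0.0007168
The unnormalized weights sum to 0.046746.
P(cryptomining | evidence) = 0.0014592 / 0.046746 ≈ 0.031.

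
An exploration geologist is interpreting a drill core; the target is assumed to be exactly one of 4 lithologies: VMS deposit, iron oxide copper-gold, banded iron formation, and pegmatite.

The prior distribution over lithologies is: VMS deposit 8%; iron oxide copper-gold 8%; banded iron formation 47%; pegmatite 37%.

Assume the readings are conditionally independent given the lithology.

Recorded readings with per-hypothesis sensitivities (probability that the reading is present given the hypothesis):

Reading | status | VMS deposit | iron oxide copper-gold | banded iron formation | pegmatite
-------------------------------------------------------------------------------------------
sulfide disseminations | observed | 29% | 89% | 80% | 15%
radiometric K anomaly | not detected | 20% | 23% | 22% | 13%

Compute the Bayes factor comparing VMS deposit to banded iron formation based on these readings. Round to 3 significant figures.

0.372

Take the product of per-reading likelihoods under each hypothesis (using 1 − P(present | H) for each absent reading), then divide.
  VMS deposit: 0.29 × (1 − 0.20) = 0.232
  banded iron formation: 0.80 × (1 − 0.22) = 0.624
Bayes factor = 0.232 / 0.624 ≈ 0.372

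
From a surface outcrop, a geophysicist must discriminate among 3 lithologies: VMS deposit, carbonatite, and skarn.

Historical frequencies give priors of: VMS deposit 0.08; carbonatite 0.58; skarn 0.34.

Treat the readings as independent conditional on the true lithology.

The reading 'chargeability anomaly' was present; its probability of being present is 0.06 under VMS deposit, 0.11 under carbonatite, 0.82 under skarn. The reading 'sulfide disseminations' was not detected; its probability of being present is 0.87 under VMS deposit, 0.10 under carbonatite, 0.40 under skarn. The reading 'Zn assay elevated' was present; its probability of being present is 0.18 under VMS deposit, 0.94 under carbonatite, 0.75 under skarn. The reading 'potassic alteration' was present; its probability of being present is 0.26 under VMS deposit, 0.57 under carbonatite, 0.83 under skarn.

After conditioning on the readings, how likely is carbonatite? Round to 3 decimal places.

Multiply each prior by the joint likelihood of the reading pattern (using 1 − P(present | H) for each absent reading):
  VMS deposit: 0.08 × 0.06 × (1 − 0.87) × 0.18 × 0.26 = 2.9203e-05
  carbonatite: 0.58 × 0.11 × (1 − 0.10) × 0.94 × 0.57 = 0.030766
  skarn: 0.34 × 0.82 × (1 − 0.40) × 0.75 × 0.83 = 0.10413
Normalizing constant Z = 2.9203e-05 + 0.030766 + 0.10413 = 0.13493.
P(carbonatite | evidence) = 0.030766 / 0.13493 ≈ 0.228.

0.228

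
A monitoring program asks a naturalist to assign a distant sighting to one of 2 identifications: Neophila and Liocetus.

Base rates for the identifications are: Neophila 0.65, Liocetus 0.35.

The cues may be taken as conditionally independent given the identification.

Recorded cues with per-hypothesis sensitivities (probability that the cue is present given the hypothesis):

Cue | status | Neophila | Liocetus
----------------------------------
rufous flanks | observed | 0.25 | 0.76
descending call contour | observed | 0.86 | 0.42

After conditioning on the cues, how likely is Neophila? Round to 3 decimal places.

0.556

By Bayes' rule with conditional independence, the unnormalized weight for each hypothesis is prior × ∏ likelihoods:
  Neophila: 0.65 × 0.25 × 0.86 = 0.13975
  Liocetus: 0.35 × 0.76 × 0.42 = 0.11172
Normalizing constant Z = 0.13975 + 0.11172 = 0.25147.
P(Neophila | evidence) = 0.13975 / 0.25147 ≈ 0.556.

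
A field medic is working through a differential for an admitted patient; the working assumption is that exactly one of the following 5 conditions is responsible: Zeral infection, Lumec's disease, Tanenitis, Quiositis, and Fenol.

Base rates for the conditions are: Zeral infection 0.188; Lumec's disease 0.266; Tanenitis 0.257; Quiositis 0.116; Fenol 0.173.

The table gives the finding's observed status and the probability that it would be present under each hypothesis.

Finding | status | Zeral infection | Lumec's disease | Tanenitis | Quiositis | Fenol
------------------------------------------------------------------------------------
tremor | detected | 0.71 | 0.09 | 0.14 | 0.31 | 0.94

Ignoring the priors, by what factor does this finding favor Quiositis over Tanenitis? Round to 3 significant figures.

2.21

The Bayes factor is the ratio of the two likelihoods.
  Quiositis: 0.31
  Tanenitis: 0.14
Bayes factor = 0.31 / 0.14 ≈ 2.21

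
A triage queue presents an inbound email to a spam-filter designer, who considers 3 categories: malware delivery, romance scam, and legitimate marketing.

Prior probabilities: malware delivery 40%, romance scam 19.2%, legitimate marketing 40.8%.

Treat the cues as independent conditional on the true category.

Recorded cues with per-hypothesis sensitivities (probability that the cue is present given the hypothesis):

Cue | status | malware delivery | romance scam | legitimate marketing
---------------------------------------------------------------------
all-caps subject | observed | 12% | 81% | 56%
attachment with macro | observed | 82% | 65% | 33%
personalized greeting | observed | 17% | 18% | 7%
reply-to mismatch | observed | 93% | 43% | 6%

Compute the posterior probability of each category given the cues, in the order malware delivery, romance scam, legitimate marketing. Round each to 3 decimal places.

0.433, 0.545, 0.022

Multiply each prior by the joint likelihood of the cue pattern:
  malware delivery: 0.400 × 0.12 × 0.82 × 0.17 × 0.93 = 0.0062228
  romance scam: 0.192 × 0.81 × 0.65 × 0.18 × 0.43 = 0.0078242
  legitimate marketing: 0.408 × 0.56 × 0.33 × 0.07 × 0.06 = 0.00031667
Marginal likelihood of the evidence = 0.014364.
P(malware delivery | evidence) = 0.0062228 / 0.014364 ≈ 0.433
P(romance scam | evidence) = 0.0078242 / 0.014364 ≈ 0.545
P(legitimate marketing | evidence) = 0.00031667 / 0.014364 ≈ 0.022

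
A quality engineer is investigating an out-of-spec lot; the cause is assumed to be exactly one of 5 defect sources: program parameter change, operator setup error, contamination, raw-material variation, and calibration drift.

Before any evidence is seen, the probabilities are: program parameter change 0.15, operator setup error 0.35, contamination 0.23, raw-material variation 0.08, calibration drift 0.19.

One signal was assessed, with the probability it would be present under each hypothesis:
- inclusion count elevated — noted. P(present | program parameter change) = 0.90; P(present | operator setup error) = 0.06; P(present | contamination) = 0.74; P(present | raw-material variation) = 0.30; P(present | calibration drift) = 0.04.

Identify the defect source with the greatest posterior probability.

contamination

Multiply each prior by the likelihood of the signal:
  program parameter change: 0.15 × 0.90 = 0.135
  operator setup error: 0.35 × 0.06 = 0.021
  contamination: 0.23 × 0.74 = 0.1702
  raw-material variation: 0.08 × 0.30 = 0.024
  calibration drift: 0.19 × 0.04 = 0.0076
The unnormalized weights sum to 0.3578.
P(program parameter change | evidence) ≈ 0.135 / 0.3578 ≈ 0.377
P(operator setup error | evidence) ≈ 0.021 / 0.3578 ≈ 0.059
P(contamination | evidence) ≈ 0.1702 / 0.3578 ≈ 0.476
P(raw-material variation | evidence) ≈ 0.024 / 0.3578 ≈ 0.067
P(calibration drift | evidence) ≈ 0.0076 / 0.3578 ≈ 0.021
The largest is 0.476, so contamination is most probable.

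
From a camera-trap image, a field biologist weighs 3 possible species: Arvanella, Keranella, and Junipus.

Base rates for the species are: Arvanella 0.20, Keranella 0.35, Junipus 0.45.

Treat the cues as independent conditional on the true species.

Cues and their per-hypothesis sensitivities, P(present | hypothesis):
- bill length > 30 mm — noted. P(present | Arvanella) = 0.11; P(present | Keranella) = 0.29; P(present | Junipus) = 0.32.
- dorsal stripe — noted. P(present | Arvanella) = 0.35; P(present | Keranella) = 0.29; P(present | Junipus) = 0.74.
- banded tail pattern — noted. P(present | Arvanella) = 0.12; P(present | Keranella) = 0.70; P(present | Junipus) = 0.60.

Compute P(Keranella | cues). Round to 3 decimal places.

By Bayes' rule with conditional independence, the unnormalized weight for each hypothesis is prior × ∏ likelihoods:
  Arvanella: 0.20 × 0.11 × 0.35 × 0.12 = 0.000924
  Keranella: 0.35 × 0.29 × 0.29 × 0.70 = 0.020604
  Junipus: 0.45 × 0.32 × 0.74 × 0.60 = 0.063936
The unnormalized weights sum to 0.085464.
P(Keranella | evidence) = 0.020604 / 0.085464 ≈ 0.241.

0.241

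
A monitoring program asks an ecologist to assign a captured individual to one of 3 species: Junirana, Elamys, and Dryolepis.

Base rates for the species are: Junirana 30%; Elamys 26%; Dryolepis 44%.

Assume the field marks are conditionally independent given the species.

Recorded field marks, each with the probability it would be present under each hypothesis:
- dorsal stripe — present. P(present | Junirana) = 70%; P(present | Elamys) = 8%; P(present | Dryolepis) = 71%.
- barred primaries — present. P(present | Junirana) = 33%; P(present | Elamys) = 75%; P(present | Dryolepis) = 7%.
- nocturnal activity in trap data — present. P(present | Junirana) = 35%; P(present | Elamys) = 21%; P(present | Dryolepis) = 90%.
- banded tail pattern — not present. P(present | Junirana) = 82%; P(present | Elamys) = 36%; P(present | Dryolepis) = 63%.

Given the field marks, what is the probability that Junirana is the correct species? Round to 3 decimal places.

Multiply each prior by the joint likelihood of the field mark pattern (using 1 − P(present | H) for each absent field mark):
  Junirana: 0.30 × 0.70 × 0.33 × 0.35 × (1 − 0.82) = 0.0043659
  Elamys: 0.26 × 0.08 × 0.75 × 0.21 × (1 − 0.36) = 0.0020966
  Dryolepis: 0.44 × 0.71 × 0.07 × 0.90 × (1 − 0.63) = 0.007282
Marginal likelihood of the evidence = 0.013745.
P(Junirana | evidence) = 0.0043659 / 0.013745 ≈ 0.318.

0.318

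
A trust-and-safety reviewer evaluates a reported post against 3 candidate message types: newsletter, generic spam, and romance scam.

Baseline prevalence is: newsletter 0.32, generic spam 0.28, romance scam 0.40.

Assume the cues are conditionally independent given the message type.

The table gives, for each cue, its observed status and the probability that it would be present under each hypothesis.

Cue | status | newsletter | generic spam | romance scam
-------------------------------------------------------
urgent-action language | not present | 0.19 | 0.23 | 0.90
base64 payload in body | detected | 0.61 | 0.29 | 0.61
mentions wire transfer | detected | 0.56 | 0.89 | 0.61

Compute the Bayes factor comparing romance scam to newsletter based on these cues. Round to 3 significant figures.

The Bayes factor is the ratio of the joint likelihoods of the cue pattern under the two hypotheses (using 1 − P(present | H) for each absent cue).
  romance scam: (1 − 0.90) × 0.61 × 0.61 = 0.03721
  newsletter: (1 − 0.19) × 0.61 × 0.56 = 0.2767
Bayes factor = 0.03721 / 0.2767 ≈ 0.134

0.134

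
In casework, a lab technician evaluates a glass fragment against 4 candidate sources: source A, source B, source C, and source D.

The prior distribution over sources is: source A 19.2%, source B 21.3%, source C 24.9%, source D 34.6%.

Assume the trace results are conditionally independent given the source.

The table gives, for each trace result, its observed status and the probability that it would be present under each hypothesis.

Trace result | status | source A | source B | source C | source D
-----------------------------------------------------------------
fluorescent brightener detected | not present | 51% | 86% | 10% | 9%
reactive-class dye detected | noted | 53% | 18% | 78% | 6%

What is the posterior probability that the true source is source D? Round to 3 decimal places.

Multiply each prior by the joint likelihood of the trace result pattern (using 1 − P(present | H) for each absent trace result):
  source A: 0.192 × (1 − 0.51) × 0.53 = 0.049862
  source B: 0.213 × (1 − 0.86) × 0.18 = 0.0053676
  source C: 0.249 × (1 − 0.10) × 0.78 = 0.1748
  source D: 0.346 × (1 − 0.09) × 0.06 = 0.018892
Normalizing constant Z = 0.049862 + 0.0053676 + 0.1748 + 0.018892 = 0.24892.
P(source D | evidence) = 0.018892 / 0.24892 ≈ 0.076.

0.076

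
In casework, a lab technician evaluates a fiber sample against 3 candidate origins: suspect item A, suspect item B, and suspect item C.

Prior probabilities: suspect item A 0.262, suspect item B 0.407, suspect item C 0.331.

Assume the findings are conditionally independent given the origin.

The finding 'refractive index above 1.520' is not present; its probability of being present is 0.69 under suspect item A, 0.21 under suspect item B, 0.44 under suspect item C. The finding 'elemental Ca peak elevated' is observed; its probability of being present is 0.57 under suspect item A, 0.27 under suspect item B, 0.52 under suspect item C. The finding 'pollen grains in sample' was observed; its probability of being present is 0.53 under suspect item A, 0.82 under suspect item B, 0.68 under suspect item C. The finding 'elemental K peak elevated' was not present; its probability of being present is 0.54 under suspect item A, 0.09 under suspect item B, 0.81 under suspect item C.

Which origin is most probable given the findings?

suspect item B

By Bayes' rule with conditional independence, the unnormalized weight for each hypothesis is prior × ∏ likelihoods (using 1 − P(present | H) for each absent finding):
  suspect item A: 0.262 × (1 − 0.69) × 0.57 × 0.53 × (1 − 0.54) = 0.011287
  suspect item B: 0.407 × (1 − 0.21) × 0.27 × 0.82 × (1 − 0.09) = 0.06478
  suspect item C: 0.331 × (1 − 0.44) × 0.52 × 0.68 × (1 − 0.81) = 0.012453
Marginal likelihood of the evidence = 0.08852.
P(suspect item A | evidence) ≈ 0.011287 / 0.08852 ≈ 0.128
P(suspect item B | evidence) ≈ 0.06478 / 0.08852 ≈ 0.732
P(suspect item C | evidence) ≈ 0.012453 / 0.08852 ≈ 0.141
The largest is 0.732, so suspect item B is most probable.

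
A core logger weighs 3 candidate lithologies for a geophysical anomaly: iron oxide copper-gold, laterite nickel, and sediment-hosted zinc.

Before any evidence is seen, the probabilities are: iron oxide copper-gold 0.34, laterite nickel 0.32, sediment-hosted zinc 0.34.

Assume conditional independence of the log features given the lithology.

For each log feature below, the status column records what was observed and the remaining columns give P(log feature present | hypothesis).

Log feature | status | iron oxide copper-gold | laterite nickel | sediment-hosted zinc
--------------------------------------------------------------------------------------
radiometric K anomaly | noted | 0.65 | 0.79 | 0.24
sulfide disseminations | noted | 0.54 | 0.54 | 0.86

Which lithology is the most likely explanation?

laterite nickel

By Bayes' rule with conditional independence, the unnormalized weight for each hypothesis is prior × ∏ likelihoods:
  iron oxide copper-gold: 0.34 × 0.65 × 0.54 = 0.11934
  laterite nickel: 0.32 × 0.79 × 0.54 = 0.13651
  sediment-hosted zinc: 0.34 × 0.24 × 0.86 = 0.070176
The unnormalized weights sum to 0.32603.
P(iron oxide copper-gold | evidence) ≈ 0.11934 / 0.32603 ≈ 0.366
P(laterite nickel | evidence) ≈ 0.13651 / 0.32603 ≈ 0.419
P(sediment-hosted zinc | evidence) ≈ 0.070176 / 0.32603 ≈ 0.215
The largest is 0.419, so laterite nickel is most probable.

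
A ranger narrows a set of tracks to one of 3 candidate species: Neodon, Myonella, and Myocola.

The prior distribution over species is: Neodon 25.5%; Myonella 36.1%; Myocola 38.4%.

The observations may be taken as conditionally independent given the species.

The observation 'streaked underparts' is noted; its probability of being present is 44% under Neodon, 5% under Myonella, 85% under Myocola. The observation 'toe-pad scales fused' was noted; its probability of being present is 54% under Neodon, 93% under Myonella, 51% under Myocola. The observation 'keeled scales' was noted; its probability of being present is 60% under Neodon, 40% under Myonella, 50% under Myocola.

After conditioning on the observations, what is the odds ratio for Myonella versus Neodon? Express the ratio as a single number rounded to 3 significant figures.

Unnormalized posterior weight (prior times the observation likelihoods) for each of the two hypotheses:
  Myonella: 0.361 × 0.05 × 0.93 × 0.40 = 0.0067146
  Neodon: 0.255 × 0.44 × 0.54 × 0.60 = 0.036353
Odds(Myonella : Neodon) = 0.0067146 / 0.036353 ≈ 0.185.

0.185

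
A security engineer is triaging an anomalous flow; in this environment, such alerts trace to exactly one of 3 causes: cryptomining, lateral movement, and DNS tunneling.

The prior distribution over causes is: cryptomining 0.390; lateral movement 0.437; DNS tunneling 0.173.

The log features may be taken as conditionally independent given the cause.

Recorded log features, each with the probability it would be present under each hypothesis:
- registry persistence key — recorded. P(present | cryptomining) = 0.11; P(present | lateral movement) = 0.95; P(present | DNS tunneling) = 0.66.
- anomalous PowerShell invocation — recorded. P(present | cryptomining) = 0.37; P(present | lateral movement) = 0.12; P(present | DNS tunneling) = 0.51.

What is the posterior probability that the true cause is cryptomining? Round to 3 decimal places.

0.128

Multiply each prior by the joint likelihood of the log feature pattern:
  cryptomining: 0.390 × 0.11 × 0.37 = 0.015873
  lateral movement: 0.437 × 0.95 × 0.12 = 0.049818
  DNS tunneling: 0.173 × 0.66 × 0.51 = 0.058232
Normalizing constant Z = 0.015873 + 0.049818 + 0.058232 = 0.12392.
P(cryptomining | evidence) = 0.015873 / 0.12392 ≈ 0.128.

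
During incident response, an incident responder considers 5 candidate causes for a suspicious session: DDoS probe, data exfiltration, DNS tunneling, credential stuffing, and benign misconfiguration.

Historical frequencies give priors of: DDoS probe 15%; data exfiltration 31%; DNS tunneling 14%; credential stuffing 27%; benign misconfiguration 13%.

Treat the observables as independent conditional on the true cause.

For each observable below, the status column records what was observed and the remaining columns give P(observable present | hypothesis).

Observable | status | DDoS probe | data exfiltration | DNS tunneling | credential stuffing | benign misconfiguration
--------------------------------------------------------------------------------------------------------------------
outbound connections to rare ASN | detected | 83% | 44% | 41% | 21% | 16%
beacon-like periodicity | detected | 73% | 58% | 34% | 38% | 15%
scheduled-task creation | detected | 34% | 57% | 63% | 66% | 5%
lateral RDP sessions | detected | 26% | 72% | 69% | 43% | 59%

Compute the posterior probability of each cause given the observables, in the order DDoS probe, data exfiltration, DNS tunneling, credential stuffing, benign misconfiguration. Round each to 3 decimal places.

By Bayes' rule with conditional independence, the unnormalized weight for each hypothesis is prior × ∏ likelihoods:
  DDoS probe: 0.15 × 0.83 × 0.73 × 0.34 × 0.26 = 0.0080342
  data exfiltration: 0.31 × 0.44 × 0.58 × 0.57 × 0.72 = 0.032468
  DNS tunneling: 0.14 × 0.41 × 0.34 × 0.63 × 0.69 = 0.0084836
  credential stuffing: 0.27 × 0.21 × 0.38 × 0.66 × 0.43 = 0.0061148
  benign misconfiguration: 0.13 × 0.16 × 0.15 × 0.05 × 0.59 = 9.204e-05
Marginal likelihood of the evidence = 0.055192.
P(DDoS probe | evidence) = 0.0080342 / 0.055192 ≈ 0.146
P(data exfiltration | evidence) = 0.032468 / 0.055192 ≈ 0.588
P(DNS tunneling | evidence) = 0.0084836 / 0.055192 ≈ 0.154
P(credential stuffing | evidence) = 0.0061148 / 0.055192 ≈ 0.111
P(benign misconfiguration | evidence) = 9.204e-05 / 0.055192 ≈ 0.002

0.146, 0.588, 0.154, 0.111, 0.002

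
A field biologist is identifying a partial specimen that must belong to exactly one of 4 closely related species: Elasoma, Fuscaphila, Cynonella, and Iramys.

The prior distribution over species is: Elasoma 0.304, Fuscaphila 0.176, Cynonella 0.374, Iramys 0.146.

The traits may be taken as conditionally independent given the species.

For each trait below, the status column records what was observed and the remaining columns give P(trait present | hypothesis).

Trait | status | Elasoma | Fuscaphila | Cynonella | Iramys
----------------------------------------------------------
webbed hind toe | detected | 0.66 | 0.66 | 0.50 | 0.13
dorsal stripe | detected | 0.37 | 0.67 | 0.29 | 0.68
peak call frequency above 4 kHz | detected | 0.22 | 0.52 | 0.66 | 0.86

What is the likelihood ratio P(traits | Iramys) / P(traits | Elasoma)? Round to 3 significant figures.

Joint likelihood of the trait pattern under each hypothesis:
  Iramys: 0.13 × 0.68 × 0.86 = 0.076024
  Elasoma: 0.66 × 0.37 × 0.22 = 0.053724
Bayes factor = 0.076024 / 0.053724 ≈ 1.42

1.42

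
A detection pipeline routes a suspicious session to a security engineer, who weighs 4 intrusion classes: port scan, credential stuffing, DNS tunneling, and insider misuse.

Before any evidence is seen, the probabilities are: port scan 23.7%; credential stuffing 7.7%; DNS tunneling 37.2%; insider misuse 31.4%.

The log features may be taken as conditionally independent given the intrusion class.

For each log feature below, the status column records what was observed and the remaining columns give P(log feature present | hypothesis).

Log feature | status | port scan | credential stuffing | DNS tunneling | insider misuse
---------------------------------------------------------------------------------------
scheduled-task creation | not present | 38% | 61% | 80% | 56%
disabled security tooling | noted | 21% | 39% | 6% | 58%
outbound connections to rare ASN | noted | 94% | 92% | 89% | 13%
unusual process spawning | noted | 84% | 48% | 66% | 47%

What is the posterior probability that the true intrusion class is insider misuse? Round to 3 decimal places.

Multiply each prior by the joint likelihood of the log feature pattern (using 1 − P(present | H) for each absent log feature):
  port scan: 0.237 × (1 − 0.38) × 0.21 × 0.94 × 0.84 = 0.024365
  credential stuffing: 0.077 × (1 − 0.61) × 0.39 × 0.92 × 0.48 = 0.0051719
  DNS tunneling: 0.372 × (1 − 0.80) × 0.06 × 0.89 × 0.66 = 0.0026222
  insider misuse: 0.314 × (1 − 0.56) × 0.58 × 0.13 × 0.47 = 0.0048961
Marginal likelihood of the evidence = 0.037055.
P(insider misuse | evidence) = 0.0048961 / 0.037055 ≈ 0.132.

0.132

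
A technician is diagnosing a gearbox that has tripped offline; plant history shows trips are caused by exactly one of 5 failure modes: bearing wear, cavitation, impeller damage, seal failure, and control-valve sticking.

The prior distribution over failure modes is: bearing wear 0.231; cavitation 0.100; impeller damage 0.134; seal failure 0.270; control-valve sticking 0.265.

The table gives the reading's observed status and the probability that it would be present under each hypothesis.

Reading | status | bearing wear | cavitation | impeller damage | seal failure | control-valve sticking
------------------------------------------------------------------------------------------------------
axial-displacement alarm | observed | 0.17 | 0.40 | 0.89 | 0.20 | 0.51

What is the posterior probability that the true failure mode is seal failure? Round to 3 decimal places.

By Bayes' rule, the unnormalized weight for each hypothesis is prior × likelihood:
  bearing wear: 0.231 × 0.17 = 0.03927
  cavitation: 0.100 × 0.40 = 0.04
  impeller damage: 0.134 × 0.89 = 0.11926
  seal failure: 0.270 × 0.20 = 0.054
  control-valve sticking: 0.265 × 0.51 = 0.13515
Marginal likelihood of the evidence = 0.38768.
P(seal failure | evidence) = 0.054 / 0.38768 ≈ 0.139.

0.139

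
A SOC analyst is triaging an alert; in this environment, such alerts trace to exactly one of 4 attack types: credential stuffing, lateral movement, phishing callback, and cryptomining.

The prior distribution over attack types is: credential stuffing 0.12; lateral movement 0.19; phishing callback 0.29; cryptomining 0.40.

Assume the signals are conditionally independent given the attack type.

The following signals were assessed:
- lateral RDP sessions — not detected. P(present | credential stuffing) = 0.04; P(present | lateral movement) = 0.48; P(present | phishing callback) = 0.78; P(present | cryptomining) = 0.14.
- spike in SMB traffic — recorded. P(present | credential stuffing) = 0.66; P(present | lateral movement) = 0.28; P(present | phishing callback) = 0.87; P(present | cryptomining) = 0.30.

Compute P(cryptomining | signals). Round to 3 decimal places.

Multiply each prior by the joint likelihood of the signal pattern (using 1 − P(present | H) for each absent signal):
  credential stuffing: 0.12 × (1 − 0.04) × 0.66 = 0.076032
  lateral movement: 0.19 × (1 − 0.48) × 0.28 = 0.027664
  phishing callback: 0.29 × (1 − 0.78) × 0.87 = 0.055506
  cryptomining: 0.40 × (1 − 0.14) × 0.30 = 0.1032
The unnormalized weights sum to 0.2624.
P(cryptomining | evidence) = 0.1032 / 0.2624 ≈ 0.393.

0.393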